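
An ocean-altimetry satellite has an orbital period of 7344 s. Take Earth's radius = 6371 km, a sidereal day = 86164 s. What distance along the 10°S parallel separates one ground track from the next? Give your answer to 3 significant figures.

3360 km

Node shift per orbit = (7344.0/86164) × 360° = 30.68°.
Equatorial spacing = 30.68 × 111.2 km/° = 3412 km.
At 10° latitude, spacing = 3412 × cos(10°) = 3360 km.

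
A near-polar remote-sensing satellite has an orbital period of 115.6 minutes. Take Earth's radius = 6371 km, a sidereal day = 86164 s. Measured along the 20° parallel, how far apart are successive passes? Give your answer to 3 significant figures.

3030 km

T = 115.6 min = 6936.0 s.
Node shift per orbit = (6936.0/86164) × 360° = 28.98°.
Equatorial spacing = 28.98 × 111.2 km/° = 3222 km.
At 20° latitude, spacing = 3222 × cos(20°) = 3028 km.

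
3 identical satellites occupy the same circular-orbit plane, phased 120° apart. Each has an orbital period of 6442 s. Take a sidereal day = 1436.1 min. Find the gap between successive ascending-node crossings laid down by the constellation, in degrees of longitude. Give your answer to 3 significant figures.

8.97°

Single-satellite node shift = (6442.0/86166) × 360° = 26.91°.
With 3 satellites evenly phased, successive equator crossings are 26.91/3 = 8.972° apart.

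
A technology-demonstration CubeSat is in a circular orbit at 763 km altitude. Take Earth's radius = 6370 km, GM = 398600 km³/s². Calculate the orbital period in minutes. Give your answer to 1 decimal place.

Semi-major axis a = 6370 + 763 = 7133 km. Period T = 2π√(a³/μ) = 2π√(7133³/398600) = 5995.4 s = 99.92 min.

99.9 min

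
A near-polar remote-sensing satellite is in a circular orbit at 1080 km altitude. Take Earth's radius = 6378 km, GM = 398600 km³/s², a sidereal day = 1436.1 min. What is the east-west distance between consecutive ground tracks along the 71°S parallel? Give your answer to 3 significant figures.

971 km

Semi-major axis a = 6378 + 1080 = 7458 km. Period T = 2π√(a³/μ) = 2π√(7458³/398600) = 6409.8 s = 106.83 min.
Node shift per orbit = (6409.8/86166) × 360° = 26.78°.
Equatorial spacing = 26.78 × 111.3 km/° = 2981 km.
At 71° latitude, spacing = 2981 × cos(71°) = 971 km.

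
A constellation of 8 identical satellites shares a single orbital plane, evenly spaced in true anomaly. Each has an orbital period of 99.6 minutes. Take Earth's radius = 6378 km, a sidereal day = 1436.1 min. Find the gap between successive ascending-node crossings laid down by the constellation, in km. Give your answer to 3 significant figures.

T = 99.6 min = 5976.0 s.
Single-satellite node shift = (5976.0/86166) × 360° = 24.97°.
With 8 satellites evenly phased, successive equator crossings are 24.97/8 = 3.121° apart.
That is 3.121 × 111.3 = 347 km at the equator.

347 km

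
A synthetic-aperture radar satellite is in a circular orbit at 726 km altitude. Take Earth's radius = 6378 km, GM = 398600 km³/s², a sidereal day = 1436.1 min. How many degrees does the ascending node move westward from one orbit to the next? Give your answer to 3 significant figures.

24.9°

Semi-major axis a = 6378 + 726 = 7104 km. Period T = 2π√(a³/μ) = 2π√(7104³/398600) = 5958.9 s = 99.31 min.
During one orbit Earth rotates (5958.9 / 86166) × 360° = 24.90°.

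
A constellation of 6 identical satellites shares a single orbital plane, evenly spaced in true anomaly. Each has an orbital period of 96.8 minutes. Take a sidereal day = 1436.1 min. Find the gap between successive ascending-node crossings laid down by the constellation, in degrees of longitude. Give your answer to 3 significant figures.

4.04°

T = 96.8 min = 5808.0 s.
Single-satellite node shift = (5808.0/86166) × 360° = 24.27°.
With 6 satellites evenly phased, successive equator crossings are 24.27/6 = 4.044° apart.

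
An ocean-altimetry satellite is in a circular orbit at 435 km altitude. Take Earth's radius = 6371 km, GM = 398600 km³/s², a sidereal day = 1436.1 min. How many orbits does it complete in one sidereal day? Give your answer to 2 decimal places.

Semi-major axis a = 6371 + 435 = 6806 km. Period T = 2π√(a³/μ) = 2π√(6806³/398600) = 5587.9 s = 93.13 min.
Orbits per sidereal day = 86166 / 5587.9 = 15.420.

15.42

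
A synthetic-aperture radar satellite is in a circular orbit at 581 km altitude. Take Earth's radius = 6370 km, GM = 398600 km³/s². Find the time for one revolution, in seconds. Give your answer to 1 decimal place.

Semi-major axis a = 6370 + 581 = 6951 km. Period T = 2π√(a³/μ) = 2π√(6951³/398600) = 5767.4 s = 96.12 min.

5767.4 seconds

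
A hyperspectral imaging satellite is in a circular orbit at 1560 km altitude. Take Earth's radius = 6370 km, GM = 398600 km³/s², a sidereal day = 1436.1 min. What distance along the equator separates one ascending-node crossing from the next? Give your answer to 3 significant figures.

Semi-major axis a = 6370 + 1560 = 7930 km. Period T = 2π√(a³/μ) = 2π√(7930³/398600) = 7027.8 s = 117.13 min.
During one orbit Earth rotates (7027.8 / 86166) × 360° = 29.36°.
At the equator that is 29.36° × (2π·6370/360) km/° = 29.36 × 111.2 = 3264 km.

3260 km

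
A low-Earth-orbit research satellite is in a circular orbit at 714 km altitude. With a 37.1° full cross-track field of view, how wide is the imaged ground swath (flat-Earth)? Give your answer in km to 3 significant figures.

479 km

Half-angle = 37.1°/2 = 18.55°.
Swath width ≈ 2h·tan(θ/2) = 2 × 714 × tan(18.55°) = 479.2 km.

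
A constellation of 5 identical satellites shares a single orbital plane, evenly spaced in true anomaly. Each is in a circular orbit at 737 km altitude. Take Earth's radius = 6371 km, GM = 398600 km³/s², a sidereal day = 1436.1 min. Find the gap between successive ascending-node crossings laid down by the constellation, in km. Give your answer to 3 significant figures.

Semi-major axis a = 6371 + 737 = 7108 km. Period T = 2π√(a³/μ) = 2π√(7108³/398600) = 5963.9 s = 99.40 min.
Single-satellite node shift = (5963.9/86166) × 360° = 24.92°.
With 5 satellites evenly phased, successive equator crossings are 24.92/5 = 4.983° apart.
That is 4.983 × 111.2 = 554 km at the equator.

554 km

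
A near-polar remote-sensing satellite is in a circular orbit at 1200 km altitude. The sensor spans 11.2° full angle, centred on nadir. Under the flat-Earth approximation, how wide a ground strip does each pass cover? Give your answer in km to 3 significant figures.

235 km

Half-angle = 11.2°/2 = 5.6°.
Swath width ≈ 2h·tan(θ/2) = 2 × 1200 × tan(5.6°) = 235.3 km.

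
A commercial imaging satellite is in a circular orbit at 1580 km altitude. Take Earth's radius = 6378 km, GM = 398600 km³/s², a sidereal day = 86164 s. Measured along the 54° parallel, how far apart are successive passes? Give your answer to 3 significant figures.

Semi-major axis a = 6378 + 1580 = 7958 km. Period T = 2π√(a³/μ) = 2π√(7958³/398600) = 7065.1 s = 117.75 min.
Node shift per orbit = (7065.1/86164) × 360° = 29.52°.
Equatorial spacing = 29.52 × 111.3 km/° = 3286 km.
At 54° latitude, spacing = 3286 × cos(54°) = 1931 km.

1930 km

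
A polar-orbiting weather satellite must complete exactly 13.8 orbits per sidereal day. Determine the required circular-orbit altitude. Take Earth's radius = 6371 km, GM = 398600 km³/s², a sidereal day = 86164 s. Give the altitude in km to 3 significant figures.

Required period T = 86164 / 13.8 = 6243.8 s.
From T = 2π√(a³/μ): a = (μ T²/4π²)^(1/3) = (398600 × 6243.8² / 4π²)^(1/3) = 7329 km.
Altitude h = a − R = 7329 − 6371 = 958 km.

958 km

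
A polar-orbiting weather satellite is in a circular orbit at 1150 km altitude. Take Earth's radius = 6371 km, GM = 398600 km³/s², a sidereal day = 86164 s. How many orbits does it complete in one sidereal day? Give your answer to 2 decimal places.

Semi-major axis a = 6371 + 1150 = 7521 km. Period T = 2π√(a³/μ) = 2π√(7521³/398600) = 6491.2 s = 108.19 min.
Orbits per sidereal day = 86164 / 6491.2 = 13.274.

13.27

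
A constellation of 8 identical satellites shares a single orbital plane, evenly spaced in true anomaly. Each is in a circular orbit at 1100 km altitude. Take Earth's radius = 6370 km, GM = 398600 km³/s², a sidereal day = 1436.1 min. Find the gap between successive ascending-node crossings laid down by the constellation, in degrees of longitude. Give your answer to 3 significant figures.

3.36°

Semi-major axis a = 6370 + 1100 = 7470 km. Period T = 2π√(a³/μ) = 2π√(7470³/398600) = 6425.3 s = 107.09 min.
Single-satellite node shift = (6425.3/86166) × 360° = 26.84°.
With 8 satellites evenly phased, successive equator crossings are 26.84/8 = 3.356° apart.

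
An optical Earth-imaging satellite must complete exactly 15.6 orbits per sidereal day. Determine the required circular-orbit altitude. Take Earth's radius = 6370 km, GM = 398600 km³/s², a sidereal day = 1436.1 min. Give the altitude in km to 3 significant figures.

Required period T = 86166 / 15.6 = 5523.5 s.
From T = 2π√(a³/μ): a = (μ T²/4π²)^(1/3) = (398600 × 5523.5² / 4π²)^(1/3) = 6754 km.
Altitude h = a − R = 6754 − 6370 = 384 km.

384 km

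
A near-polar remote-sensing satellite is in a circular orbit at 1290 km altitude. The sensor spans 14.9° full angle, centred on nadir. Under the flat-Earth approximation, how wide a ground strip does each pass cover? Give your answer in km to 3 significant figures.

Half-angle = 14.9°/2 = 7.45°.
Swath width ≈ 2h·tan(θ/2) = 2 × 1290 × tan(7.45°) = 337.4 km.

337 km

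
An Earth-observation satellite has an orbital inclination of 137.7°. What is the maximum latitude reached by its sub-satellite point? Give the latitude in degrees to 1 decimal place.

42.3°

Retrograde orbit: the ground track reaches ±(180° − i) = ±(180 − 137.7) = ±42.3°.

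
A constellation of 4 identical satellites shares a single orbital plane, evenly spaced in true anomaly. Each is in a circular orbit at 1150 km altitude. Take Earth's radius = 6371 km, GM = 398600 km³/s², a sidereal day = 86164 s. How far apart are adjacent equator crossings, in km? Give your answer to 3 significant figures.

754 km

Semi-major axis a = 6371 + 1150 = 7521 km. Period T = 2π√(a³/μ) = 2π√(7521³/398600) = 6491.2 s = 108.19 min.
Single-satellite node shift = (6491.2/86164) × 360° = 27.12°.
With 4 satellites evenly phased, successive equator crossings are 27.12/4 = 6.780° apart.
That is 6.780 × 111.2 = 754 km at the equator.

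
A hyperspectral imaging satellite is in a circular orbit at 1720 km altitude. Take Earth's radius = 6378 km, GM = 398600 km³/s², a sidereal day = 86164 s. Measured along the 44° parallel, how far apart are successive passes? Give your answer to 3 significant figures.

Semi-major axis a = 6378 + 1720 = 8098 km. Period T = 2π√(a³/μ) = 2π√(8098³/398600) = 7252.3 s = 120.87 min.
Node shift per orbit = (7252.3/86164) × 360° = 30.30°.
Equatorial spacing = 30.30 × 111.3 km/° = 3373 km.
At 44° latitude, spacing = 3373 × cos(44°) = 2426 km.

2430 km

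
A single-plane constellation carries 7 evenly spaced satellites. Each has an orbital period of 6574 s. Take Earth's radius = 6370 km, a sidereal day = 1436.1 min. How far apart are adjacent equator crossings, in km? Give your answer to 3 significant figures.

Single-satellite node shift = (6574.0/86166) × 360° = 27.47°.
With 7 satellites evenly phased, successive equator crossings are 27.47/7 = 3.924° apart.
That is 3.924 × 111.2 = 436 km at the equator.

436 km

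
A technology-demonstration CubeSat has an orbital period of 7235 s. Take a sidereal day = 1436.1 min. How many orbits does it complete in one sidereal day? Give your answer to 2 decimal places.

Orbits per sidereal day = 86166 / 7235.0 = 11.910.

11.91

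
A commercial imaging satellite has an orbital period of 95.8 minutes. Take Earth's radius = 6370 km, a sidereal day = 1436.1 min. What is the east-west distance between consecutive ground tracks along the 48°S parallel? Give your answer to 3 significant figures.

1790 km

T = 95.8 min = 5748.0 s.
Node shift per orbit = (5748.0/86166) × 360° = 24.02°.
Equatorial spacing = 24.02 × 111.2 km/° = 2670 km.
At 48° latitude, spacing = 2670 × cos(48°) = 1787 km.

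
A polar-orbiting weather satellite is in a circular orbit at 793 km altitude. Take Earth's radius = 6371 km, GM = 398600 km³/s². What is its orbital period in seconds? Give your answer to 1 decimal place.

6034.5 seconds

Semi-major axis a = 6371 + 793 = 7164 km. Period T = 2π√(a³/μ) = 2π√(7164³/398600) = 6034.5 s = 100.58 min.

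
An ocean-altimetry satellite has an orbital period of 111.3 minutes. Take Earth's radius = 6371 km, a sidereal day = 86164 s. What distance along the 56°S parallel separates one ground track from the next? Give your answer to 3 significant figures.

1730 km

T = 111.3 min = 6678.0 s.
Node shift per orbit = (6678.0/86164) × 360° = 27.90°.
Equatorial spacing = 27.90 × 111.2 km/° = 3102 km.
At 56° latitude, spacing = 3102 × cos(56°) = 1735 km.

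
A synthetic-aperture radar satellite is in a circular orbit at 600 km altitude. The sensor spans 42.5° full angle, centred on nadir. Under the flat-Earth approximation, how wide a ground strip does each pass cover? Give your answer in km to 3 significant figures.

Half-angle = 42.5°/2 = 21.25°.
Swath width ≈ 2h·tan(θ/2) = 2 × 600 × tan(21.25°) = 466.7 km.

467 km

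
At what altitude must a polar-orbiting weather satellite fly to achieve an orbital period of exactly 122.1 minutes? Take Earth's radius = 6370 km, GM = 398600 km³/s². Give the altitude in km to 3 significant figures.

T = 122.1 min = 7326.0 s.
From T = 2π√(a³/μ): a = (μ T²/4π²)^(1/3) = (398600 × 7326.0² / 4π²)^(1/3) = 8153 km.
Altitude h = a − R = 8153 − 6370 = 1783 km.

1780 km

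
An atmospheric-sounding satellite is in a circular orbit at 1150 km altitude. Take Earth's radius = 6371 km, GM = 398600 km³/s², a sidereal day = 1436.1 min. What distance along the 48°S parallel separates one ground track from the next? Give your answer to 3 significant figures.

2020 km

Semi-major axis a = 6371 + 1150 = 7521 km. Period T = 2π√(a³/μ) = 2π√(7521³/398600) = 6491.2 s = 108.19 min.
Node shift per orbit = (6491.2/86166) × 360° = 27.12°.
Equatorial spacing = 27.12 × 111.2 km/° = 3016 km.
At 48° latitude, spacing = 3016 × cos(48°) = 2018 km.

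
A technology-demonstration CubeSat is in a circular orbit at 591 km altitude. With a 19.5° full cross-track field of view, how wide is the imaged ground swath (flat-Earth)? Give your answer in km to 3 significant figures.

203 km

Half-angle = 19.5°/2 = 9.75°.
Swath width ≈ 2h·tan(θ/2) = 2 × 591 × tan(9.75°) = 203.1 km.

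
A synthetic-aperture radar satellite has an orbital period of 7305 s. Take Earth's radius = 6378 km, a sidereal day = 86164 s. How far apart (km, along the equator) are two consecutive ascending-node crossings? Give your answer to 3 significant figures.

During one orbit Earth rotates (7305.0 / 86164) × 360° = 30.52°.
At the equator that is 30.52° × (2π·6378/360) km/° = 30.52 × 111.3 = 3397 km.

3400 km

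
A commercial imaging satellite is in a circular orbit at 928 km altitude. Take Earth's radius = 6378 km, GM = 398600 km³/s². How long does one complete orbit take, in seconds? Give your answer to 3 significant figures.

Semi-major axis a = 6378 + 928 = 7306 km. Period T = 2π√(a³/μ) = 2π√(7306³/398600) = 6214.9 s = 103.58 min.

6210 seconds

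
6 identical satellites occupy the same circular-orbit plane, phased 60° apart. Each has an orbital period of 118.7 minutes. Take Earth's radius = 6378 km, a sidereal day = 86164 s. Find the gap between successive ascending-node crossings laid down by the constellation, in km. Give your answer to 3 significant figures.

T = 118.7 min = 7122.0 s.
Single-satellite node shift = (7122.0/86164) × 360° = 29.76°.
With 6 satellites evenly phased, successive equator crossings are 29.76/6 = 4.959° apart.
That is 4.959 × 111.3 = 552 km at the equator.

552 km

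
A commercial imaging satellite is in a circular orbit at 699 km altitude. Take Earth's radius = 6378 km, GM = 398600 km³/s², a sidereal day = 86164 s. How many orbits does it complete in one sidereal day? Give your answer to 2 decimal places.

Semi-major axis a = 6378 + 699 = 7077 km. Period T = 2π√(a³/μ) = 2π√(7077³/398600) = 5925.0 s = 98.75 min.
Orbits per sidereal day = 86164 / 5925.0 = 14.543.

14.54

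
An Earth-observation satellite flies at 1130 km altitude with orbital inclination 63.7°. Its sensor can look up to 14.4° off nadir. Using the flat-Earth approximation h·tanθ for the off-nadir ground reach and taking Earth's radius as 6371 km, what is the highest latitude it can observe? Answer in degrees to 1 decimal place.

For a prograde orbit the ground track reaches latitude ±i = ±63.7°.
Sensor half-swath on the ground ≈ 1130·tan(14.4°) = 290 km = 2.61° of latitude.
Maximum observable latitude ≈ 63.7 + 2.61 = 66.3°.

66.3°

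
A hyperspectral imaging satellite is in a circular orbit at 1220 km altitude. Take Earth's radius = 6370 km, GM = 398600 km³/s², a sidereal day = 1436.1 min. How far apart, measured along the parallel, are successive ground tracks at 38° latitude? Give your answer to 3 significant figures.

Semi-major axis a = 6370 + 1220 = 7590 km. Period T = 2π√(a³/μ) = 2π√(7590³/398600) = 6580.7 s = 109.68 min.
Node shift per orbit = (6580.7/86166) × 360° = 27.49°.
Equatorial spacing = 27.49 × 111.2 km/° = 3057 km.
At 38° latitude, spacing = 3057 × cos(38°) = 2409 km.

2410 km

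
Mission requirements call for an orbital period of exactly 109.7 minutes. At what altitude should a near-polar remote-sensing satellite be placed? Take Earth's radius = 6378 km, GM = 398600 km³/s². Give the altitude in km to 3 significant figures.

T = 109.7 min = 6582.0 s.
From T = 2π√(a³/μ): a = (μ T²/4π²)^(1/3) = (398600 × 6582.0² / 4π²)^(1/3) = 7591 km.
Altitude h = a − R = 7591 − 6378 = 1213 km.

1210 km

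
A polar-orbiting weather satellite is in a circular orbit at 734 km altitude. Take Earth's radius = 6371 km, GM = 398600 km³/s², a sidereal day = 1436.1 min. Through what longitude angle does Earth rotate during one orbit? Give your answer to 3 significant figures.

24.9°

Semi-major axis a = 6371 + 734 = 7105 km. Period T = 2π√(a³/μ) = 2π√(7105³/398600) = 5960.2 s = 99.34 min.
During one orbit Earth rotates (5960.2 / 86166) × 360° = 24.90°.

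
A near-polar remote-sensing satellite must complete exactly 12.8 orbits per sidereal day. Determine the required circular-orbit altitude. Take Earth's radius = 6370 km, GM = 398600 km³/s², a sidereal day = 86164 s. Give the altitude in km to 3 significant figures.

1340 km

Required period T = 86164 / 12.8 = 6731.6 s.
From T = 2π√(a³/μ): a = (μ T²/4π²)^(1/3) = (398600 × 6731.6² / 4π²)^(1/3) = 7706 km.
Altitude h = a − R = 7706 − 6370 = 1336 km.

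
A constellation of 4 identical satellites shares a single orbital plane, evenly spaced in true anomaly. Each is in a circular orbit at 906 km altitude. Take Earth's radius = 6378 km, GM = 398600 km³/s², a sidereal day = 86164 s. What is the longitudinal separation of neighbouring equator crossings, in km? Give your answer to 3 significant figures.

Semi-major axis a = 6378 + 906 = 7284 km. Period T = 2π√(a³/μ) = 2π√(7284³/398600) = 6186.8 s = 103.11 min.
Single-satellite node shift = (6186.8/86164) × 360° = 25.85°.
With 4 satellites evenly phased, successive equator crossings are 25.85/4 = 6.462° apart.
That is 6.462 × 111.3 = 719 km at the equator.

719 km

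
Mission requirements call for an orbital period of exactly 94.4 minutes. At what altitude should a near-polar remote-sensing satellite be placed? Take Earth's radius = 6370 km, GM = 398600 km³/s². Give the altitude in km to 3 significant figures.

498 km

T = 94.4 min = 5664.0 s.
From T = 2π√(a³/μ): a = (μ T²/4π²)^(1/3) = (398600 × 5664.0² / 4π²)^(1/3) = 6868 km.
Altitude h = a − R = 6868 − 6370 = 498 km.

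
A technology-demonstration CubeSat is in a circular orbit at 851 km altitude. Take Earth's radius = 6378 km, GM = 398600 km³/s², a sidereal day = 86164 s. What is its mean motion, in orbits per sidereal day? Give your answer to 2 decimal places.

14.09

Semi-major axis a = 6378 + 851 = 7229 km. Period T = 2π√(a³/μ) = 2π√(7229³/398600) = 6116.9 s = 101.95 min.
Orbits per sidereal day = 86164 / 6116.9 = 14.086.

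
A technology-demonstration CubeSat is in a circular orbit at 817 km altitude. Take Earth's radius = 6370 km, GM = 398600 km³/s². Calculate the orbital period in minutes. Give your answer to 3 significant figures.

101 min

Semi-major axis a = 6370 + 817 = 7187 km. Period T = 2π√(a³/μ) = 2π√(7187³/398600) = 6063.6 s = 101.06 min.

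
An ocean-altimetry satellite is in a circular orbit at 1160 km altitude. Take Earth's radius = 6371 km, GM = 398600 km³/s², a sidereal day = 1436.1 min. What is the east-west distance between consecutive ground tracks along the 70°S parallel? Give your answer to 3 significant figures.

1030 km

Semi-major axis a = 6371 + 1160 = 7531 km. Period T = 2π√(a³/μ) = 2π√(7531³/398600) = 6504.1 s = 108.40 min.
Node shift per orbit = (6504.1/86166) × 360° = 27.17°.
Equatorial spacing = 27.17 × 111.2 km/° = 3022 km.
At 70° latitude, spacing = 3022 × cos(70°) = 1033 km.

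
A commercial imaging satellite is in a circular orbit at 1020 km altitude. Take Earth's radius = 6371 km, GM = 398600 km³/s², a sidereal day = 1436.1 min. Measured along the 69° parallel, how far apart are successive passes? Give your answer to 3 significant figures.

Semi-major axis a = 6371 + 1020 = 7391 km. Period T = 2π√(a³/μ) = 2π√(7391³/398600) = 6323.6 s = 105.39 min.
Node shift per orbit = (6323.6/86166) × 360° = 26.42°.
Equatorial spacing = 26.42 × 111.2 km/° = 2938 km.
At 69° latitude, spacing = 2938 × cos(69°) = 1053 km.

1050 km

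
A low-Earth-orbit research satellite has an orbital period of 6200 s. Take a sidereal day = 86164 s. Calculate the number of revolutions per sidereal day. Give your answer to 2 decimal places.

13.90

Orbits per sidereal day = 86164 / 6200.0 = 13.897.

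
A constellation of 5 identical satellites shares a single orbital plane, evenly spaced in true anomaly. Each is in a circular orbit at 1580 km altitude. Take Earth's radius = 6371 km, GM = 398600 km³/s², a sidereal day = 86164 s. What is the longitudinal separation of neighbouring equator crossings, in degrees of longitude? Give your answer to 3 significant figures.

Semi-major axis a = 6371 + 1580 = 7951 km. Period T = 2π√(a³/μ) = 2π√(7951³/398600) = 7055.8 s = 117.60 min.
Single-satellite node shift = (7055.8/86164) × 360° = 29.48°.
With 5 satellites evenly phased, successive equator crossings are 29.48/5 = 5.896° apart.

5.90°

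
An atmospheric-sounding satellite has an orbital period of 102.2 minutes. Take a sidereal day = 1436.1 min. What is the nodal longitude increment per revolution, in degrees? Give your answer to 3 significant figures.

T = 102.2 min = 6132.0 s.
During one orbit Earth rotates (6132.0 / 86166) × 360° = 25.62°.

25.6°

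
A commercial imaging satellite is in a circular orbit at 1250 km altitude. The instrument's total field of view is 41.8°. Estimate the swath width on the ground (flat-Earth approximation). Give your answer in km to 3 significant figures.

955 km

Half-angle = 41.8°/2 = 20.9°.
Swath width ≈ 2h·tan(θ/2) = 2 × 1250 × tan(20.9°) = 954.7 km.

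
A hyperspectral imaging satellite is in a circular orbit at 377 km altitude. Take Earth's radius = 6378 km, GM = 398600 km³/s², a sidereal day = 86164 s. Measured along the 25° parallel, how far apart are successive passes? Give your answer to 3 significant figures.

2330 km

Semi-major axis a = 6378 + 377 = 6755 km. Period T = 2π√(a³/μ) = 2π√(6755³/398600) = 5525.2 s = 92.09 min.
Node shift per orbit = (5525.2/86164) × 360° = 23.08°.
Equatorial spacing = 23.08 × 111.3 km/° = 2570 km.
At 25° latitude, spacing = 2570 × cos(25°) = 2329 km.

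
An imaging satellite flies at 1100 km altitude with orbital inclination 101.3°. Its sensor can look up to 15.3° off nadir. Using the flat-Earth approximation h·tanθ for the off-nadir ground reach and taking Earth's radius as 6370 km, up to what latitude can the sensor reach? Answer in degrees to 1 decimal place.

Retrograde orbit: the ground track reaches ±(180° − i) = ±(180 − 101.3) = ±78.7°.
Sensor half-swath on the ground ≈ 1100·tan(15.3°) = 301 km = 2.71° of latitude.
Maximum observable latitude ≈ 78.7 + 2.71 = 81.4°.

81.4°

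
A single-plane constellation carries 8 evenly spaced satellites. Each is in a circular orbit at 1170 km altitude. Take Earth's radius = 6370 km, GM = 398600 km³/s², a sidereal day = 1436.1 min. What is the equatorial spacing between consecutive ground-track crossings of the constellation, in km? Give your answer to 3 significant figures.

Semi-major axis a = 6370 + 1170 = 7540 km. Period T = 2π√(a³/μ) = 2π√(7540³/398600) = 6515.8 s = 108.60 min.
Single-satellite node shift = (6515.8/86166) × 360° = 27.22°.
With 8 satellites evenly phased, successive equator crossings are 27.22/8 = 3.403° apart.
That is 3.403 × 111.2 = 378 km at the equator.

378 km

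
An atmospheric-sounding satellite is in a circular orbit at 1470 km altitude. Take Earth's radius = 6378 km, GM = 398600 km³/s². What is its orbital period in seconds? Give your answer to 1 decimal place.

6919.1 seconds

Semi-major axis a = 6378 + 1470 = 7848 km. Period T = 2π√(a³/μ) = 2π√(7848³/398600) = 6919.1 s = 115.32 min.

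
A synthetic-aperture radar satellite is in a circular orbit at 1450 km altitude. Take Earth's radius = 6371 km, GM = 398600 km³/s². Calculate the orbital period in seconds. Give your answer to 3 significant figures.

6880 seconds

Semi-major axis a = 6371 + 1450 = 7821 km. Period T = 2π√(a³/μ) = 2π√(7821³/398600) = 6883.4 s = 114.72 min.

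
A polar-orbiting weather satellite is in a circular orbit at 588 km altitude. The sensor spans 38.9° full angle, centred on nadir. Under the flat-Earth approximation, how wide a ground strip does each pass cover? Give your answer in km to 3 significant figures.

415 km

Half-angle = 38.9°/2 = 19.45°.
Swath width ≈ 2h·tan(θ/2) = 2 × 588 × tan(19.45°) = 415.3 km.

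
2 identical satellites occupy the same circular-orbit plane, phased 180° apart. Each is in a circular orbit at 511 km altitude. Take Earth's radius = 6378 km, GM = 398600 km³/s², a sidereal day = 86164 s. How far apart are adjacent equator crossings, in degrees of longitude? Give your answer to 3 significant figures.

Semi-major axis a = 6378 + 511 = 6889 km. Period T = 2π√(a³/μ) = 2π√(6889³/398600) = 5690.4 s = 94.84 min.
Single-satellite node shift = (5690.4/86164) × 360° = 23.78°.
With 2 satellites evenly phased, successive equator crossings are 23.78/2 = 11.888° apart.

11.9°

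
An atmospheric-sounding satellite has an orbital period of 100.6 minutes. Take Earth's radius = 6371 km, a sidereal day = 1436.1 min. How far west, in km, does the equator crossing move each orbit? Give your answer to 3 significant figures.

2800 km

T = 100.6 min = 6036.0 s.
During one orbit Earth rotates (6036.0 / 86166) × 360° = 25.22°.
At the equator that is 25.22° × (2π·6371/360) km/° = 25.22 × 111.2 = 2804 km.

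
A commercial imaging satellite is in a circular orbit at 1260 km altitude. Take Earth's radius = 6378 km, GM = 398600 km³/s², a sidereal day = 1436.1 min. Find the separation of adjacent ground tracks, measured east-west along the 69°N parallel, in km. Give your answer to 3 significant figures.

1110 km

Semi-major axis a = 6378 + 1260 = 7638 km. Period T = 2π√(a³/μ) = 2π√(7638³/398600) = 6643.3 s = 110.72 min.
Node shift per orbit = (6643.3/86166) × 360° = 27.76°.
Equatorial spacing = 27.76 × 111.3 km/° = 3090 km.
At 69° latitude, spacing = 3090 × cos(69°) = 1107 km.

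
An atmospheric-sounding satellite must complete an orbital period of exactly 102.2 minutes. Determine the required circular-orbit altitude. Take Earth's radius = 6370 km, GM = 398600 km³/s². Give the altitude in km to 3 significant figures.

T = 102.2 min = 6132.0 s.
From T = 2π√(a³/μ): a = (μ T²/4π²)^(1/3) = (398600 × 6132.0² / 4π²)^(1/3) = 7241 km.
Altitude h = a − R = 7241 − 6370 = 871 km.

871 km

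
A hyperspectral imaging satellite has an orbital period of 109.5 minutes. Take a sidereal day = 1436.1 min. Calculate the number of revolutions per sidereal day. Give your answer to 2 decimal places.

T = 109.5 min = 6570.0 s.
Orbits per sidereal day = 86166 / 6570.0 = 13.115.

13.12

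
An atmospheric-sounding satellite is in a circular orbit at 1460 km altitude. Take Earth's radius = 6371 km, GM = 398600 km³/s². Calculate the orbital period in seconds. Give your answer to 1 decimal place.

6896.6 seconds

Semi-major axis a = 6371 + 1460 = 7831 km. Period T = 2π√(a³/μ) = 2π√(7831³/398600) = 6896.6 s = 114.94 min.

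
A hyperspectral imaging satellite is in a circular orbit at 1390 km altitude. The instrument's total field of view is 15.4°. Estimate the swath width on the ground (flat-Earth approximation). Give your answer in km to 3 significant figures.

Half-angle = 15.4°/2 = 7.7°.
Swath width ≈ 2h·tan(θ/2) = 2 × 1390 × tan(7.7°) = 375.9 km.

376 km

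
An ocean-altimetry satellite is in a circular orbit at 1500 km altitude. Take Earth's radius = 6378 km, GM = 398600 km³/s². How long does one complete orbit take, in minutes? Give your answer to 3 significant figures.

116 min

Semi-major axis a = 6378 + 1500 = 7878 km. Period T = 2π√(a³/μ) = 2π√(7878³/398600) = 6958.8 s = 115.98 min.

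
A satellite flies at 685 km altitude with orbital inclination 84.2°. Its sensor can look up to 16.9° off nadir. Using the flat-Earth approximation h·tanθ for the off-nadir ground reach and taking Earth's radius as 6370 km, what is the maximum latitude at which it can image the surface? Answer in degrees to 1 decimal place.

For a prograde orbit the ground track reaches latitude ±i = ±84.2°.
Sensor half-swath on the ground ≈ 685·tan(16.9°) = 208 km = 1.87° of latitude.
Maximum observable latitude ≈ 84.2 + 1.87 = 86.1°.

86.1°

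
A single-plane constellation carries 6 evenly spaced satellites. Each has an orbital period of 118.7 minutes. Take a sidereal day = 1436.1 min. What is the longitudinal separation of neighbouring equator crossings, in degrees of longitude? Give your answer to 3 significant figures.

T = 118.7 min = 7122.0 s.
Single-satellite node shift = (7122.0/86166) × 360° = 29.76°.
With 6 satellites evenly phased, successive equator crossings are 29.76/6 = 4.959° apart.

4.96°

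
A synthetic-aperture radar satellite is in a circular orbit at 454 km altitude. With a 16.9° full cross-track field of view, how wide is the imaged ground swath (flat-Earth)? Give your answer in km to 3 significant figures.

Half-angle = 16.9°/2 = 8.45°.
Swath width ≈ 2h·tan(θ/2) = 2 × 454 × tan(8.45°) = 134.9 km.

135 km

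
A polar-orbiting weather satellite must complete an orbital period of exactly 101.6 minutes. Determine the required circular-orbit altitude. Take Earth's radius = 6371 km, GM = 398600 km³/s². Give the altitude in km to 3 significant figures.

T = 101.6 min = 6096.0 s.
From T = 2π√(a³/μ): a = (μ T²/4π²)^(1/3) = (398600 × 6096.0² / 4π²)^(1/3) = 7213 km.
Altitude h = a − R = 7213 − 6371 = 842 km.

842 km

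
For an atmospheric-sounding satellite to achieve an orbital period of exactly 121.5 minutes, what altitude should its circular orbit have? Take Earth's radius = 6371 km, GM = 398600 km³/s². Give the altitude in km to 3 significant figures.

1760 km

T = 121.5 min = 7290.0 s.
From T = 2π√(a³/μ): a = (μ T²/4π²)^(1/3) = (398600 × 7290.0² / 4π²)^(1/3) = 8126 km.
Altitude h = a − R = 8126 − 6371 = 1755 km.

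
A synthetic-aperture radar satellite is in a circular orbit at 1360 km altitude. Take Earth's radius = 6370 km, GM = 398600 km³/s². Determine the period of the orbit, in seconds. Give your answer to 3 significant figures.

6760 seconds

Semi-major axis a = 6370 + 1360 = 7730 km. Period T = 2π√(a³/μ) = 2π√(7730³/398600) = 6763.6 s = 112.73 min.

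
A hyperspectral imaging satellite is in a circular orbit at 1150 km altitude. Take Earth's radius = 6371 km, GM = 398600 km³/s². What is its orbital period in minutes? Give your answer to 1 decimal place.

108.2 min

Semi-major axis a = 6371 + 1150 = 7521 km. Period T = 2π√(a³/μ) = 2π√(7521³/398600) = 6491.2 s = 108.19 min.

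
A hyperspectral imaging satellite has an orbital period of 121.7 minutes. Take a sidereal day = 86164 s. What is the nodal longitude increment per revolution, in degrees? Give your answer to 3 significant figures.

30.5°

T = 121.7 min = 7302.0 s.
During one orbit Earth rotates (7302.0 / 86164) × 360° = 30.51°.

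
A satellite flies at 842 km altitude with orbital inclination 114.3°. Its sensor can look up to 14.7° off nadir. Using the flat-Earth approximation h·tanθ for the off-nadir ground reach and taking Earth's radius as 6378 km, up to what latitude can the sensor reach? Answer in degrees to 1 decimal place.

Retrograde orbit: the ground track reaches ±(180° − i) = ±(180 − 114.3) = ±65.7°.
Sensor half-swath on the ground ≈ 842·tan(14.7°) = 221 km = 1.98° of latitude.
Maximum observable latitude ≈ 65.7 + 1.98 = 67.7°.

67.7°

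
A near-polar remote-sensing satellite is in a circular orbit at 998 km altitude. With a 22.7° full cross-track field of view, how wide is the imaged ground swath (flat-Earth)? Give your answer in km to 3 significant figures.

401 km

Half-angle = 22.7°/2 = 11.35°.
Swath width ≈ 2h·tan(θ/2) = 2 × 998 × tan(11.35°) = 400.7 km.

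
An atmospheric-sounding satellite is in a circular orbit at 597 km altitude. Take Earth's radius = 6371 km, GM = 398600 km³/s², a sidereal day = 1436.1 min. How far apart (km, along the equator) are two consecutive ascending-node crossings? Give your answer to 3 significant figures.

2690 km

Semi-major axis a = 6371 + 597 = 6968 km. Period T = 2π√(a³/μ) = 2π√(6968³/398600) = 5788.6 s = 96.48 min.
During one orbit Earth rotates (5788.6 / 86166) × 360° = 24.18°.
At the equator that is 24.18° × (2π·6371/360) km/° = 24.18 × 111.2 = 2689 km.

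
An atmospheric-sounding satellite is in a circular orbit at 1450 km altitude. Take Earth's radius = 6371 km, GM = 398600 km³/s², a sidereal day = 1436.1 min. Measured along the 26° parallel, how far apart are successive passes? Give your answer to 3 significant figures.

Semi-major axis a = 6371 + 1450 = 7821 km. Period T = 2π√(a³/μ) = 2π√(7821³/398600) = 6883.4 s = 114.72 min.
Node shift per orbit = (6883.4/86166) × 360° = 28.76°.
Equatorial spacing = 28.76 × 111.2 km/° = 3198 km.
At 26° latitude, spacing = 3198 × cos(26°) = 2874 km.

2870 km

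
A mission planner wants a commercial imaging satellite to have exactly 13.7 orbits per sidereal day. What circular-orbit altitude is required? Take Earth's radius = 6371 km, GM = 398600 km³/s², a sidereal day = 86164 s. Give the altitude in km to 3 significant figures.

Required period T = 86164 / 13.7 = 6289.3 s.
From T = 2π√(a³/μ): a = (μ T²/4π²)^(1/3) = (398600 × 6289.3² / 4π²)^(1/3) = 7364 km.
Altitude h = a − R = 7364 − 6371 = 993 km.

993 km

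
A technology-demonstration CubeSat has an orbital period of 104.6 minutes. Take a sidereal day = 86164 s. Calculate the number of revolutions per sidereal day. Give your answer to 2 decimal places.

13.73

T = 104.6 min = 6276.0 s.
Orbits per sidereal day = 86164 / 6276.0 = 13.729.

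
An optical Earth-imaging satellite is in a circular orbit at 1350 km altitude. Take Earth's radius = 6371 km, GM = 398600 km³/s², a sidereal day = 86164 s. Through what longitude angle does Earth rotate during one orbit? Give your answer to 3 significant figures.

28.2°

Semi-major axis a = 6371 + 1350 = 7721 km. Period T = 2π√(a³/μ) = 2π√(7721³/398600) = 6751.8 s = 112.53 min.
During one orbit Earth rotates (6751.8 / 86164) × 360° = 28.21°.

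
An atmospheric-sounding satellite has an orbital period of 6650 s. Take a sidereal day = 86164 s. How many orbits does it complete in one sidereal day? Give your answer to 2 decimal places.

Orbits per sidereal day = 86164 / 6650.0 = 12.957.

12.96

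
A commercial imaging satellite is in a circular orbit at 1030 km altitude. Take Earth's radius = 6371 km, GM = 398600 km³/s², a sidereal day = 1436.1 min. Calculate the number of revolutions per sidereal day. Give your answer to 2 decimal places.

Semi-major axis a = 6371 + 1030 = 7401 km. Period T = 2π√(a³/μ) = 2π√(7401³/398600) = 6336.5 s = 105.61 min.
Orbits per sidereal day = 86166 / 6336.5 = 13.598.

13.60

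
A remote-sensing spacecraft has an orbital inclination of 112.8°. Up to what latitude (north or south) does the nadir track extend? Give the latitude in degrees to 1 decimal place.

67.2°

Retrograde orbit: the ground track reaches ±(180° − i) = ±(180 − 112.8) = ±67.2°.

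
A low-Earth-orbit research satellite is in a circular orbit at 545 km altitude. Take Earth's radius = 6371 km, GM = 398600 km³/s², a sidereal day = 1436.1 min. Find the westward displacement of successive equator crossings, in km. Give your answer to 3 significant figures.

2660 km

Semi-major axis a = 6371 + 545 = 6916 km. Period T = 2π√(a³/μ) = 2π√(6916³/398600) = 5723.9 s = 95.40 min.
During one orbit Earth rotates (5723.9 / 86166) × 360° = 23.91°.
At the equator that is 23.91° × (2π·6371/360) km/° = 23.91 × 111.2 = 2659 km.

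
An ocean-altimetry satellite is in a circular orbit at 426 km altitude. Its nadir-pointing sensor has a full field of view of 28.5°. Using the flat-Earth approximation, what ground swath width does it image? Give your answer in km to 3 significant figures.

Half-angle = 28.5°/2 = 14.25°.
Swath width ≈ 2h·tan(θ/2) = 2 × 426 × tan(14.25°) = 216.4 km.

216 km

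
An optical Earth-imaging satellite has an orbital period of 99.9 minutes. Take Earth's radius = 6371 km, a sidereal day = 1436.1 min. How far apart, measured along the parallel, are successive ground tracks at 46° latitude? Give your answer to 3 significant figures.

1930 km

T = 99.9 min = 5994.0 s.
Node shift per orbit = (5994.0/86166) × 360° = 25.04°.
Equatorial spacing = 25.04 × 111.2 km/° = 2785 km.
At 46° latitude, spacing = 2785 × cos(46°) = 1934 km.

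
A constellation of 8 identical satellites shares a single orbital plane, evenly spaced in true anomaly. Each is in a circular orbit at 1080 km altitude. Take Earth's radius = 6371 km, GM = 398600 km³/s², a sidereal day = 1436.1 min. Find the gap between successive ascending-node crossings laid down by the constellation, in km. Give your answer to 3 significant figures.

372 km

Semi-major axis a = 6371 + 1080 = 7451 km. Period T = 2π√(a³/μ) = 2π√(7451³/398600) = 6400.8 s = 106.68 min.
Single-satellite node shift = (6400.8/86166) × 360° = 26.74°.
With 8 satellites evenly phased, successive equator crossings are 26.74/8 = 3.343° apart.
That is 3.343 × 111.2 = 372 km at the equator.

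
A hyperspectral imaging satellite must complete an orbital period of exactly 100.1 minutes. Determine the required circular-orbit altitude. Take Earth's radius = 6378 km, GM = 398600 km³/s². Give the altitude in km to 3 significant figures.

T = 100.1 min = 6006.0 s.
From T = 2π√(a³/μ): a = (μ T²/4π²)^(1/3) = (398600 × 6006.0² / 4π²)^(1/3) = 7141 km.
Altitude h = a − R = 7141 − 6378 = 763 km.

763 km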